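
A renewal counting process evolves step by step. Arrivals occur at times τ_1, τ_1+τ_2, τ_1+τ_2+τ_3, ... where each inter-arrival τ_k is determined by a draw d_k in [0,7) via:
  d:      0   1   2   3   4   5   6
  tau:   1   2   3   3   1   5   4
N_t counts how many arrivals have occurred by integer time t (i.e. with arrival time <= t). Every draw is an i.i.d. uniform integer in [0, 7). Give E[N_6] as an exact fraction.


Inter-arrival values over d=0..6: [1, 2, 3, 3, 1, 5, 4]
Each d has probability 1/7, so the pmf of τ is: f(1) = 2/7, f(2) = 1/7, f(3) = 2/7, f(4) = 1/7, f(5) = 1/7
Renewal equation for m(n) = E[N_n]: condition on τ_1 = k (if k <= n, one arrival plus a fresh copy on the remaining n−k steps): m(n) = F(n) + Σ_{k<=n} f(k)·m(n−k), where F(n) = P(τ <= n) and m(0) = 0
m(1) = F(1) = 2/7
m(2) = F(2) + f(1)·m(1) = 3/7 + 2/7·2/7 = 25/49
m(3) = F(3) + f(1)·m(2) + f(2)·m(1) = 5/7 + 2/7·25/49 + 1/7·2/7 = 309/343
m(4) = F(4) + f(1)·m(3) + f(2)·m(2) + f(3)·m(1) = 6/7 + 2/7·309/343 + 1/7·25/49 + 2/7·2/7 = 3047/2401
m(5) = F(5) + f(1)·m(4) + f(2)·m(3) + f(3)·m(2) + f(4)·m(1) = 1 + 2/7·3047/2401 + 1/7·309/343 + 2/7·25/49 + 1/7·2/7 = 28200/16807
m(6) = F(6) + f(1)·m(5) + f(2)·m(4) + f(3)·m(3) + f(4)·m(2) + f(5)·m(1) = 1 + 2/7·28200/16807 + 1/7·3047/2401 + 2/7·309/343 + 1/7·25/49 + 1/7·2/7 = 239037/117649
E[N_6] = m(6) = 239037/117649

239037/117649


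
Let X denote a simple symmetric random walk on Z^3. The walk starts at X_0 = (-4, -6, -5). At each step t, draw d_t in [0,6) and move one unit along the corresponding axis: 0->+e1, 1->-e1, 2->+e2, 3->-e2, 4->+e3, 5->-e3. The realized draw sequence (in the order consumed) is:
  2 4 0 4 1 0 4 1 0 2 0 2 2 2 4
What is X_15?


t=0: X=(-4, -6, -5), d=2 → +e2, X_1=(-4, -5, -5)
t=1: X=(-4, -5, -5), d=4 → +e3, X_2=(-4, -5, -4)
t=2: X=(-4, -5, -4), d=0 → +e1, X_3=(-3, -5, -4)
t=3: X=(-3, -5, -4), d=4 → +e3, X_4=(-3, -5, -3)
t=4: X=(-3, -5, -3), d=1 → -e1, X_5=(-4, -5, -3)
t=5: X=(-4, -5, -3), d=0 → +e1, X_6=(-3, -5, -3)
t=6: X=(-3, -5, -3), d=4 → +e3, X_7=(-3, -5, -2)
t=7: X=(-3, -5, -2), d=1 → -e1, X_8=(-4, -5, -2)
t=8: X=(-4, -5, -2), d=0 → +e1, X_9=(-3, -5, -2)
t=9: X=(-3, -5, -2), d=2 → +e2, X_10=(-3, -4, -2)
t=10: X=(-3, -4, -2), d=0 → +e1, X_11=(-2, -4, -2)
t=11: X=(-2, -4, -2), d=2 → +e2, X_12=(-2, -3, -2)
t=12: X=(-2, -3, -2), d=2 → +e2, X_13=(-2, -2, -2)
t=13: X=(-2, -2, -2), d=2 → +e2, X_14=(-2, -1, -2)
t=14: X=(-2, -1, -2), d=4 → +e3, X_15=(-2, -1, -1)

(-2, -1, -1)


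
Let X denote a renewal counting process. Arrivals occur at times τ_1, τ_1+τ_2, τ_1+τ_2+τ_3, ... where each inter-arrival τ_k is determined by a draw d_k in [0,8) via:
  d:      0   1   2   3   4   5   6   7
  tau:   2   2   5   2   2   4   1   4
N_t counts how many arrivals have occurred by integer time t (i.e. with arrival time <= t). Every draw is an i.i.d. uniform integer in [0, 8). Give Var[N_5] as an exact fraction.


536035375/1073741824

Inter-arrival values over d=0..7: [2, 2, 5, 2, 2, 4, 1, 4]
Each d has probability 1/8, so the pmf of τ is: f(1) = 1/8, f(2) = 1/2, f(4) = 1/4, f(5) = 1/8
Let p_n(j) = P(N_n = j), with p_0 = [1]. Condition on τ_1: p_n(0) = P(τ > n), and for j >= 1, p_n(j) = Σ_{k<=n} f(k)·p_{n−k}(j−1)
p_1 = [7/8, 1/8]  (j = 0..1)
p_2 = [3/8, 39/64, 1/64]  (j = 0..2)
p_3 = [3/8, 31/64, 71/512, 1/512]  (j = 0..3)
p_4 = [1/8, 31/64, 187/512, 103/4096, 1/4096]  (j = 0..4)
p_5 = [0, 35/64, 171/512, 471/4096, 135/32768, 1/32768]  (j = 0..5)
E[N_5] = Σ j·p_5(j) = 51657/32768;  E[N_5²] = Σ j²·p_5(j) = 97793/32768
Var[N_5] = 97793/32768 − (51657/32768)² = 536035375/1073741824


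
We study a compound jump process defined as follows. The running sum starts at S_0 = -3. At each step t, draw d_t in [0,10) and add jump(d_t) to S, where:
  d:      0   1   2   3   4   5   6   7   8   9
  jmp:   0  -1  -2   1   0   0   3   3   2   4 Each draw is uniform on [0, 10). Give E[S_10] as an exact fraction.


Outcome values over d=0..9: [0, -1, -2, 1, 0, 0, 3, 3, 2, 4]
Σy = 10, Σy² = 44, M = 10
μ = 10/10 = 1,  σ² = 44/10 − (1)² = 17/5
E[S_10] = -3 + 10·(1) = 7

7


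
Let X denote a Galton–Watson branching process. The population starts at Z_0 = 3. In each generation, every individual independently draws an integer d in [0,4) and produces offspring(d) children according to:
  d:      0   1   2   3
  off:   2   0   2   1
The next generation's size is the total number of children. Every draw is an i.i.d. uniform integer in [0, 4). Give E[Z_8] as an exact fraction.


1171875/65536

Outcome values over d=0..3: [2, 0, 2, 1]
Σy = 5, Σy² = 9, M = 4
μ = 5/4 = 5/4,  σ² = 9/4 − (5/4)² = 11/16
E[Z_0] = 3
E[Z_1] = 5/4·E[Z_0] = 15/4
E[Z_2] = 5/4·E[Z_1] = 75/16
E[Z_3] = 5/4·E[Z_2] = 375/64
E[Z_4] = 5/4·E[Z_3] = 1875/256
E[Z_5] = 5/4·E[Z_4] = 9375/1024
E[Z_6] = 5/4·E[Z_5] = 46875/4096
E[Z_7] = 5/4·E[Z_6] = 234375/16384
E[Z_8] = 5/4·E[Z_7] = 1171875/65536


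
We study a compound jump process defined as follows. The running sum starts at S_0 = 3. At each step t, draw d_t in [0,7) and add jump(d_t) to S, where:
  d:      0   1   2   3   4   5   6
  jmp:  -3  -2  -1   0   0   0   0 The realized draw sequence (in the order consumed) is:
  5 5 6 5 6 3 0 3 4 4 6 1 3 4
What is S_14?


-2

t=0: S=3, d=5, jump=0, S_1=3
t=1: S=3, d=5, jump=0, S_2=3
t=2: S=3, d=6, jump=0, S_3=3
t=3: S=3, d=5, jump=0, S_4=3
t=4: S=3, d=6, jump=0, S_5=3
t=5: S=3, d=3, jump=0, S_6=3
t=6: S=3, d=0, jump=-3, S_7=0
t=7: S=0, d=3, jump=0, S_8=0
t=8: S=0, d=4, jump=0, S_9=0
t=9: S=0, d=4, jump=0, S_10=0
t=10: S=0, d=6, jump=0, S_11=0
t=11: S=0, d=1, jump=-2, S_12=-2
t=12: S=-2, d=3, jump=0, S_13=-2
t=13: S=-2, d=4, jump=0, S_14=-2


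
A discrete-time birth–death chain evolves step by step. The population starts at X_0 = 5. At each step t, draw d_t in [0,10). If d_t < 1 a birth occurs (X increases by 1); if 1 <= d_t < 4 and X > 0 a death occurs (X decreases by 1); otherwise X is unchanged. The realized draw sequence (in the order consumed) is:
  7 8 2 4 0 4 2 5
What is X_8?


4

t=0: X=5, d=7 → hold, X_1=5
t=1: X=5, d=8 → hold, X_2=5
t=2: X=5, d=2 → death, X_3=4
t=3: X=4, d=4 → hold, X_4=4
t=4: X=4, d=0 → birth, X_5=5
t=5: X=5, d=4 → hold, X_6=5
t=6: X=5, d=2 → death, X_7=4
t=7: X=4, d=5 → hold, X_8=4


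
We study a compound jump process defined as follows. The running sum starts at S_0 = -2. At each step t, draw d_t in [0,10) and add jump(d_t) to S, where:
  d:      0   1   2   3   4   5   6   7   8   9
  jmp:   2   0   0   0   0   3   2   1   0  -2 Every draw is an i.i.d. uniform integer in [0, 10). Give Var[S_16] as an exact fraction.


736/25

Outcome values over d=0..9: [2, 0, 0, 0, 0, 3, 2, 1, 0, -2]
Σy = 6, Σy² = 22, M = 10
μ = 6/10 = 3/5,  σ² = 22/10 − (3/5)² = 46/25
Independent increments: Var[S_16] = 16·σ² = 16·(46/25) = 736/25


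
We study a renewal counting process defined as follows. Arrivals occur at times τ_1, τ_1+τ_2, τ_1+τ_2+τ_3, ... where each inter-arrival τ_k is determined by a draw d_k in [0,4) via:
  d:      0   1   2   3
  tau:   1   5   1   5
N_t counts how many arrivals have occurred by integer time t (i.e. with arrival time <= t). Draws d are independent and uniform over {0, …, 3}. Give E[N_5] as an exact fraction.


47/32

Inter-arrival values over d=0..3: [1, 5, 1, 5]
Each d has probability 1/4, so the pmf of τ is: f(1) = 1/2, f(5) = 1/2
Renewal equation for m(n) = E[N_n]: condition on τ_1 = k (if k <= n, one arrival plus a fresh copy on the remaining n−k steps): m(n) = F(n) + Σ_{k<=n} f(k)·m(n−k), where F(n) = P(τ <= n) and m(0) = 0
m(1) = F(1) = 1/2
m(2) = F(2) + f(1)·m(1) = 1/2 + 1/2·1/2 = 3/4
m(3) = F(3) + f(1)·m(2) = 1/2 + 1/2·3/4 = 7/8
m(4) = F(4) + f(1)·m(3) = 1/2 + 1/2·7/8 = 15/16
m(5) = F(5) + f(1)·m(4) = 1 + 1/2·15/16 = 47/32
E[N_5] = m(5) = 47/32


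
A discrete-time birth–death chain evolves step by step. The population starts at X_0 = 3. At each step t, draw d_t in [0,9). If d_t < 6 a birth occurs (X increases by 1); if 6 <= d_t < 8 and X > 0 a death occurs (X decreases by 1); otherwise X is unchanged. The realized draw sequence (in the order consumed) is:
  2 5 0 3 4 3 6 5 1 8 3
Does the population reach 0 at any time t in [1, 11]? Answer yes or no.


no

t=0: X=3, d=2 → birth, X_1=4
t=1: X=4, d=5 → birth, X_2=5
t=2: X=5, d=0 → birth, X_3=6
t=3: X=6, d=3 → birth, X_4=7
t=4: X=7, d=4 → birth, X_5=8
t=5: X=8, d=3 → birth, X_6=9
t=6: X=9, d=6 → death, X_7=8
t=7: X=8, d=5 → birth, X_8=9
t=8: X=9, d=1 → birth, X_9=10
t=9: X=10, d=8 → hold, X_10=10
t=10: X=10, d=3 → birth, X_11=11


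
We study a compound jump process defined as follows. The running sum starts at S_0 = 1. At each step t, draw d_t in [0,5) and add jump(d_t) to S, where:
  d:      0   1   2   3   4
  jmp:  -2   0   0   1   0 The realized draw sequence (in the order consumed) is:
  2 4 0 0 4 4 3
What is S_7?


-2

t=0: S=1, d=2, jump=0, S_1=1
t=1: S=1, d=4, jump=0, S_2=1
t=2: S=1, d=0, jump=-2, S_3=-1
t=3: S=-1, d=0, jump=-2, S_4=-3
t=4: S=-3, d=4, jump=0, S_5=-3
t=5: S=-3, d=4, jump=0, S_6=-3
t=6: S=-3, d=3, jump=1, S_7=-2


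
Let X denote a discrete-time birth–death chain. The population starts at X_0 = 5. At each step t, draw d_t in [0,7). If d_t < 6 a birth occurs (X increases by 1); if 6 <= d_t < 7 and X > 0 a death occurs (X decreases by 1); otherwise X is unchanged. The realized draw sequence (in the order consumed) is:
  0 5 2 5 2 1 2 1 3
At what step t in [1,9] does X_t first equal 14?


9

t=0: X=5, d=0 → birth, X_1=6
t=1: X=6, d=5 → birth, X_2=7
t=2: X=7, d=2 → birth, X_3=8
t=3: X=8, d=5 → birth, X_4=9
t=4: X=9, d=2 → birth, X_5=10
t=5: X=10, d=1 → birth, X_6=11
t=6: X=11, d=2 → birth, X_7=12
t=7: X=12, d=1 → birth, X_8=13
t=8: X=13, d=3 → birth, X_9=14


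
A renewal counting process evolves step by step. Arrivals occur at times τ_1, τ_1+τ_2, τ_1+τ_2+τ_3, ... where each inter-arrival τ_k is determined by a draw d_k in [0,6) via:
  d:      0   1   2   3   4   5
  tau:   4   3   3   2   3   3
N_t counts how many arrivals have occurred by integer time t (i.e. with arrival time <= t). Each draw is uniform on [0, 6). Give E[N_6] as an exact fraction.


Inter-arrival values over d=0..5: [4, 3, 3, 2, 3, 3]
Each d has probability 1/6, so the pmf of τ is: f(2) = 1/6, f(3) = 2/3, f(4) = 1/6
Renewal equation for m(n) = E[N_n]: condition on τ_1 = k (if k <= n, one arrival plus a fresh copy on the remaining n−k steps): m(n) = F(n) + Σ_{k<=n} f(k)·m(n−k), where F(n) = P(τ <= n) and m(0) = 0
m(1) = F(1) = 0
m(2) = F(2) = 1/6
m(3) = F(3) = 5/6
m(4) = F(4) + f(2)·m(2) = 1 + 1/6·1/6 = 37/36
m(5) = F(5) + f(2)·m(3) + f(3)·m(2) = 1 + 1/6·5/6 + 2/3·1/6 = 5/4
m(6) = F(6) + f(2)·m(4) + f(3)·m(3) + f(4)·m(2) = 1 + 1/6·37/36 + 2/3·5/6 + 1/6·1/6 = 379/216
E[N_6] = m(6) = 379/216

379/216


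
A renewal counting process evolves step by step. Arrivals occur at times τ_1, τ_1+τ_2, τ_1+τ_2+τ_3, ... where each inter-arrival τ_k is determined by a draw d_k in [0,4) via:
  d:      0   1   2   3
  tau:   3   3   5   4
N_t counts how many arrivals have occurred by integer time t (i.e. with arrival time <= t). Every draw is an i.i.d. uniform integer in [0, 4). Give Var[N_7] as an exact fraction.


1/4

Inter-arrival values over d=0..3: [3, 3, 5, 4]
Each d has probability 1/4, so the pmf of τ is: f(3) = 1/2, f(4) = 1/4, f(5) = 1/4
Let p_n(j) = P(N_n = j), with p_0 = [1]. Condition on τ_1: p_n(0) = P(τ > n), and for j >= 1, p_n(j) = Σ_{k<=n} f(k)·p_{n−k}(j−1)
p_1 = [1]  (j = 0)
p_2 = [1]  (j = 0)
p_3 = [1/2, 1/2]  (j = 0..1)
p_4 = [1/4, 3/4]  (j = 0..1)
p_5 = [0, 1]  (j = 0..1)
p_6 = [0, 3/4, 1/4]  (j = 0..2)
p_7 = [0, 1/2, 1/2]  (j = 0..2)
E[N_7] = Σ j·p_7(j) = 3/2;  E[N_7²] = Σ j²·p_7(j) = 5/2
Var[N_7] = 5/2 − (3/2)² = 1/4


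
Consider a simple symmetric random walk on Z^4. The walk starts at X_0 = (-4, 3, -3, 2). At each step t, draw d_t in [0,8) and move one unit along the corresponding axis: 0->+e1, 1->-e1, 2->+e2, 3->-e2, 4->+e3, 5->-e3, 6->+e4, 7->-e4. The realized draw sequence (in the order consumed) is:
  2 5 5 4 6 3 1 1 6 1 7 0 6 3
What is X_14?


(-6, 2, -4, 4)

t=0: X=(-4, 3, -3, 2), d=2 → +e2, X_1=(-4, 4, -3, 2)
t=1: X=(-4, 4, -3, 2), d=5 → -e3, X_2=(-4, 4, -4, 2)
t=2: X=(-4, 4, -4, 2), d=5 → -e3, X_3=(-4, 4, -5, 2)
t=3: X=(-4, 4, -5, 2), d=4 → +e3, X_4=(-4, 4, -4, 2)
t=4: X=(-4, 4, -4, 2), d=6 → +e4, X_5=(-4, 4, -4, 3)
t=5: X=(-4, 4, -4, 3), d=3 → -e2, X_6=(-4, 3, -4, 3)
t=6: X=(-4, 3, -4, 3), d=1 → -e1, X_7=(-5, 3, -4, 3)
t=7: X=(-5, 3, -4, 3), d=1 → -e1, X_8=(-6, 3, -4, 3)
t=8: X=(-6, 3, -4, 3), d=6 → +e4, X_9=(-6, 3, -4, 4)
t=9: X=(-6, 3, -4, 4), d=1 → -e1, X_10=(-7, 3, -4, 4)
t=10: X=(-7, 3, -4, 4), d=7 → -e4, X_11=(-7, 3, -4, 3)
t=11: X=(-7, 3, -4, 3), d=0 → +e1, X_12=(-6, 3, -4, 3)
t=12: X=(-6, 3, -4, 3), d=6 → +e4, X_13=(-6, 3, -4, 4)
t=13: X=(-6, 3, -4, 4), d=3 → -e2, X_14=(-6, 2, -4, 4)


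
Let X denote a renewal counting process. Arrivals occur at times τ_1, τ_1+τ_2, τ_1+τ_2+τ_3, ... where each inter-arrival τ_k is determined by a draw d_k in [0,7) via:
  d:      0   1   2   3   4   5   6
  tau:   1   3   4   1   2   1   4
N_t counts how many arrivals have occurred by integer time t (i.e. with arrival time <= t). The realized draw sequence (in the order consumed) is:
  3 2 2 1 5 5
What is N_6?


draw d_1=3: τ_1=1, arrival time A_1=1
draw d_2=2: τ_2=4, arrival time A_2=5
draw d_3=2: τ_3=4, arrival time A_3=9
draw d_4=1: τ_4=3, arrival time A_4=12
draw d_5=5: τ_5=1, arrival time A_5=13
draw d_6=5: τ_6=1, arrival time A_6=14
N_t over t=0..6: 0:0 1:1 2:1 3:1 4:1 5:2 6:2

2


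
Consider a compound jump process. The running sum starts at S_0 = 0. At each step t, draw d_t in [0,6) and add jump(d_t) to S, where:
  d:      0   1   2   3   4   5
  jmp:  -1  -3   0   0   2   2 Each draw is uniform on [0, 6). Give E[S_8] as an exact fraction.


0

Outcome values over d=0..5: [-1, -3, 0, 0, 2, 2]
Σy = 0, Σy² = 18, M = 6
μ = 0/6 = 0,  σ² = 18/6 − (0)² = 3
E[S_8] = 0 + 8·(0) = 0


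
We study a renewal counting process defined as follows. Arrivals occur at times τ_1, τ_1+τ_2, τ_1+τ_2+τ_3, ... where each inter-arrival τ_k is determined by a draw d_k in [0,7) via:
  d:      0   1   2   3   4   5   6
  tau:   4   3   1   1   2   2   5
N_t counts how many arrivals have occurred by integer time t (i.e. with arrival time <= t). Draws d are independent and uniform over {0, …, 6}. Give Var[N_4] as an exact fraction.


4212946/5764801

Inter-arrival values over d=0..6: [4, 3, 1, 1, 2, 2, 5]
Each d has probability 1/7, so the pmf of τ is: f(1) = 2/7, f(2) = 2/7, f(3) = 1/7, f(4) = 1/7, f(5) = 1/7
Let p_n(j) = P(N_n = j), with p_0 = [1]. Condition on τ_1: p_n(0) = P(τ > n), and for j >= 1, p_n(j) = Σ_{k<=n} f(k)·p_{n−k}(j−1)
p_1 = [5/7, 2/7]  (j = 0..1)
p_2 = [3/7, 24/49, 4/49]  (j = 0..2)
p_3 = [2/7, 23/49, 76/343, 8/343]  (j = 0..3)
p_4 = [1/7, 22/49, 108/343, 208/2401, 16/2401]  (j = 0..4)
E[N_4] = Σ j·p_4(j) = 3278/2401;  E[N_4²] = Σ j²·p_4(j) = 890/343
Var[N_4] = 890/343 − (3278/2401)² = 4212946/5764801


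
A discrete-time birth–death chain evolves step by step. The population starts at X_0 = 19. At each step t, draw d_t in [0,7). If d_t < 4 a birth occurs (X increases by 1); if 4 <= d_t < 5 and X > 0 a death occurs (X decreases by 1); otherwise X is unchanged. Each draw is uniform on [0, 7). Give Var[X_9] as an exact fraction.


234/49

X can drop by at most 1 per step and X_0 = 19 > T = 9, so X_t >= 19 − t >= 10 > 0 for every t <= 9: the floor at 0 (the 'and X > 0' condition) never binds. Hence X_9 = X_0 + Σ_{t<9} Y_t with i.i.d. increments Y_t = y(d_t) ∈ {+1, −1, 0}.
Outcome values over d=0..6: [1, 1, 1, 1, -1, 0, 0]
Σy = 3, Σy² = 5, M = 7
μ = 3/7 = 3/7,  σ² = 5/7 − (3/7)² = 26/49
Independent increments: Var[X_9] = 9·σ² = 9·(26/49) = 234/49


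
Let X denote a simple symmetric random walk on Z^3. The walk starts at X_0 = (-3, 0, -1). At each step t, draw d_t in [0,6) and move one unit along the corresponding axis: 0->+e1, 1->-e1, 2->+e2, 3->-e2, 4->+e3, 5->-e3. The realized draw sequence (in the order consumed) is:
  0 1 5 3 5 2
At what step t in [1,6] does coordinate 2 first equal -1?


4

t=0: X=(-3, 0, -1), d=0 → +e1, X_1=(-2, 0, -1)
t=1: X=(-2, 0, -1), d=1 → -e1, X_2=(-3, 0, -1)
t=2: X=(-3, 0, -1), d=5 → -e3, X_3=(-3, 0, -2)
t=3: X=(-3, 0, -2), d=3 → -e2, X_4=(-3, -1, -2)
t=4: X=(-3, -1, -2), d=5 → -e3, X_5=(-3, -1, -3)
t=5: X=(-3, -1, -3), d=2 → +e2, X_6=(-3, 0, -3)


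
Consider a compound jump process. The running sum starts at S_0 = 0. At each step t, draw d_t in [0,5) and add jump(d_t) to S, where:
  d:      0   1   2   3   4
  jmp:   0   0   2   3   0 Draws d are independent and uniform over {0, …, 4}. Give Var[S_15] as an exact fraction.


Outcome values over d=0..4: [0, 0, 2, 3, 0]
Σy = 5, Σy² = 13, M = 5
μ = 5/5 = 1,  σ² = 13/5 − (1)² = 8/5
Independent increments: Var[S_15] = 15·σ² = 15·(8/5) = 24

24


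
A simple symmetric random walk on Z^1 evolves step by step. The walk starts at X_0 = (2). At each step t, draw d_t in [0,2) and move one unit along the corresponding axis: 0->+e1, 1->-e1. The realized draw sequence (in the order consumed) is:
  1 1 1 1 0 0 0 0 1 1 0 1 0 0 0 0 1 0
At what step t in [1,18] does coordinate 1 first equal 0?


2

t=0: X=(2), d=1 → -e1, X_1=(1)
t=1: X=(1), d=1 → -e1, X_2=(0)
t=2: X=(0), d=1 → -e1, X_3=(-1)
t=3: X=(-1), d=1 → -e1, X_4=(-2)
t=4: X=(-2), d=0 → +e1, X_5=(-1)
t=5: X=(-1), d=0 → +e1, X_6=(0)
t=6: X=(0), d=0 → +e1, X_7=(1)
t=7: X=(1), d=0 → +e1, X_8=(2)
t=8: X=(2), d=1 → -e1, X_9=(1)
t=9: X=(1), d=1 → -e1, X_10=(0)
t=10: X=(0), d=0 → +e1, X_11=(1)
t=11: X=(1), d=1 → -e1, X_12=(0)
t=12: X=(0), d=0 → +e1, X_13=(1)
t=13: X=(1), d=0 → +e1, X_14=(2)
t=14: X=(2), d=0 → +e1, X_15=(3)
t=15: X=(3), d=0 → +e1, X_16=(4)
t=16: X=(4), d=1 → -e1, X_17=(3)
t=17: X=(3), d=0 → +e1, X_18=(4)


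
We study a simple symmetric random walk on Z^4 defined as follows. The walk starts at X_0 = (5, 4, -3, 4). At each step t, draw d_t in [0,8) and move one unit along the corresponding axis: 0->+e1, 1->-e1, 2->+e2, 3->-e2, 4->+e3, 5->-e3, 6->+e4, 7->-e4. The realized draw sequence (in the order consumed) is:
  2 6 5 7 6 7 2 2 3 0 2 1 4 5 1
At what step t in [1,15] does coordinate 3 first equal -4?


3

t=0: X=(5, 4, -3, 4), d=2 → +e2, X_1=(5, 5, -3, 4)
t=1: X=(5, 5, -3, 4), d=6 → +e4, X_2=(5, 5, -3, 5)
t=2: X=(5, 5, -3, 5), d=5 → -e3, X_3=(5, 5, -4, 5)
t=3: X=(5, 5, -4, 5), d=7 → -e4, X_4=(5, 5, -4, 4)
t=4: X=(5, 5, -4, 4), d=6 → +e4, X_5=(5, 5, -4, 5)
t=5: X=(5, 5, -4, 5), d=7 → -e4, X_6=(5, 5, -4, 4)
t=6: X=(5, 5, -4, 4), d=2 → +e2, X_7=(5, 6, -4, 4)
t=7: X=(5, 6, -4, 4), d=2 → +e2, X_8=(5, 7, -4, 4)
t=8: X=(5, 7, -4, 4), d=3 → -e2, X_9=(5, 6, -4, 4)
t=9: X=(5, 6, -4, 4), d=0 → +e1, X_10=(6, 6, -4, 4)
t=10: X=(6, 6, -4, 4), d=2 → +e2, X_11=(6, 7, -4, 4)
t=11: X=(6, 7, -4, 4), d=1 → -e1, X_12=(5, 7, -4, 4)
t=12: X=(5, 7, -4, 4), d=4 → +e3, X_13=(5, 7, -3, 4)
t=13: X=(5, 7, -3, 4), d=5 → -e3, X_14=(5, 7, -4, 4)
t=14: X=(5, 7, -4, 4), d=1 → -e1, X_15=(4, 7, -4, 4)


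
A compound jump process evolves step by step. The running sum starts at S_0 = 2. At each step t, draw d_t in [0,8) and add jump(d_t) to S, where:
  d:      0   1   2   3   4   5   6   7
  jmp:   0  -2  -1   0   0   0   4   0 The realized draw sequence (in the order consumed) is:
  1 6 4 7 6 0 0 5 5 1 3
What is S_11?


t=0: S=2, d=1, jump=-2, S_1=0
t=1: S=0, d=6, jump=4, S_2=4
t=2: S=4, d=4, jump=0, S_3=4
t=3: S=4, d=7, jump=0, S_4=4
t=4: S=4, d=6, jump=4, S_5=8
t=5: S=8, d=0, jump=0, S_6=8
t=6: S=8, d=0, jump=0, S_7=8
t=7: S=8, d=5, jump=0, S_8=8
t=8: S=8, d=5, jump=0, S_9=8
t=9: S=8, d=1, jump=-2, S_10=6
t=10: S=6, d=3, jump=0, S_11=6

6


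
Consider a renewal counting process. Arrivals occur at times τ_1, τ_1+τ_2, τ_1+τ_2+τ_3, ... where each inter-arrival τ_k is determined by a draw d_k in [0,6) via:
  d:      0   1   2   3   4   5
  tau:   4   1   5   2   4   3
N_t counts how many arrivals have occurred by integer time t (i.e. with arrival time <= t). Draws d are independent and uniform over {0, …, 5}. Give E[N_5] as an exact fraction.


Inter-arrival values over d=0..5: [4, 1, 5, 2, 4, 3]
Each d has probability 1/6, so the pmf of τ is: f(1) = 1/6, f(2) = 1/6, f(3) = 1/6, f(4) = 1/3, f(5) = 1/6
Renewal equation for m(n) = E[N_n]: condition on τ_1 = k (if k <= n, one arrival plus a fresh copy on the remaining n−k steps): m(n) = F(n) + Σ_{k<=n} f(k)·m(n−k), where F(n) = P(τ <= n) and m(0) = 0
m(1) = F(1) = 1/6
m(2) = F(2) + f(1)·m(1) = 1/3 + 1/6·1/6 = 13/36
m(3) = F(3) + f(1)·m(2) + f(2)·m(1) = 1/2 + 1/6·13/36 + 1/6·1/6 = 127/216
m(4) = F(4) + f(1)·m(3) + f(2)·m(2) + f(3)·m(1) = 5/6 + 1/6·127/216 + 1/6·13/36 + 1/6·1/6 = 1321/1296
m(5) = F(5) + f(1)·m(4) + f(2)·m(3) + f(3)·m(2) + f(4)·m(1) = 1 + 1/6·1321/1296 + 1/6·127/216 + 1/6·13/36 + 1/3·1/6 = 10759/7776
E[N_5] = m(5) = 10759/7776

10759/7776


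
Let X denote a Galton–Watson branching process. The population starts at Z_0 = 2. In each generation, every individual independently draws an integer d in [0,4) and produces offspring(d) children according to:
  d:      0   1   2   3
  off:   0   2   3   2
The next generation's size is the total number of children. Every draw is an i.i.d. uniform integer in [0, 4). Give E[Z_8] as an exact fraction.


5764801/32768

Outcome values over d=0..3: [0, 2, 3, 2]
Σy = 7, Σy² = 17, M = 4
μ = 7/4 = 7/4,  σ² = 17/4 − (7/4)² = 19/16
E[Z_0] = 2
E[Z_1] = 7/4·E[Z_0] = 7/2
E[Z_2] = 7/4·E[Z_1] = 49/8
E[Z_3] = 7/4·E[Z_2] = 343/32
E[Z_4] = 7/4·E[Z_3] = 2401/128
E[Z_5] = 7/4·E[Z_4] = 16807/512
E[Z_6] = 7/4·E[Z_5] = 117649/2048
E[Z_7] = 7/4·E[Z_6] = 823543/8192
E[Z_8] = 7/4·E[Z_7] = 5764801/32768


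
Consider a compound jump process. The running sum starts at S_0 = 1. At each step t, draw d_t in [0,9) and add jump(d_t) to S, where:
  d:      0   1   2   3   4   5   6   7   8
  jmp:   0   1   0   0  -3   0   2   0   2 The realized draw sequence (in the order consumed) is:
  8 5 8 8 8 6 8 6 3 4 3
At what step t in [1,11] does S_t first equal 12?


t=0: S=1, d=8, jump=2, S_1=3
t=1: S=3, d=5, jump=0, S_2=3
t=2: S=3, d=8, jump=2, S_3=5
t=3: S=5, d=8, jump=2, S_4=7
t=4: S=7, d=8, jump=2, S_5=9
t=5: S=9, d=6, jump=2, S_6=11
t=6: S=11, d=8, jump=2, S_7=13
t=7: S=13, d=6, jump=2, S_8=15
t=8: S=15, d=3, jump=0, S_9=15
t=9: S=15, d=4, jump=-3, S_10=12
t=10: S=12, d=3, jump=0, S_11=12

10


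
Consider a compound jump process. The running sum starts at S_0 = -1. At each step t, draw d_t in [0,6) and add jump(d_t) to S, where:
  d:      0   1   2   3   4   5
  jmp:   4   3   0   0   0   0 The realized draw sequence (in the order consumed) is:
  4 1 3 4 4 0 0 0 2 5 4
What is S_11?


14

t=0: S=-1, d=4, jump=0, S_1=-1
t=1: S=-1, d=1, jump=3, S_2=2
t=2: S=2, d=3, jump=0, S_3=2
t=3: S=2, d=4, jump=0, S_4=2
t=4: S=2, d=4, jump=0, S_5=2
t=5: S=2, d=0, jump=4, S_6=6
t=6: S=6, d=0, jump=4, S_7=10
t=7: S=10, d=0, jump=4, S_8=14
t=8: S=14, d=2, jump=0, S_9=14
t=9: S=14, d=5, jump=0, S_10=14
t=10: S=14, d=4, jump=0, S_11=14


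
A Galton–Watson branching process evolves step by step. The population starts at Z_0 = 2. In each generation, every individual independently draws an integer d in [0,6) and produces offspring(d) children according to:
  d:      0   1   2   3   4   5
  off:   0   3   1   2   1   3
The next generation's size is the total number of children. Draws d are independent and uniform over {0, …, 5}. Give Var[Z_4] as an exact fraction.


Outcome values over d=0..5: [0, 3, 1, 2, 1, 3]
Σy = 10, Σy² = 24, M = 6
μ = 10/6 = 5/3,  σ² = 24/6 − (5/3)² = 11/9
V_0 = 0, E_0 = 2
V_1 = 11/9·E_0 + (5/3)²·V_0 = 22/9;  E_1 = 10/3
V_2 = 11/9·E_1 + (5/3)²·V_1 = 880/81;  E_2 = 50/9
V_3 = 11/9·E_2 + (5/3)²·V_2 = 26950/729;  E_3 = 250/27
V_4 = 11/9·E_3 + (5/3)²·V_3 = 748000/6561;  E_4 = 1250/81

748000/6561


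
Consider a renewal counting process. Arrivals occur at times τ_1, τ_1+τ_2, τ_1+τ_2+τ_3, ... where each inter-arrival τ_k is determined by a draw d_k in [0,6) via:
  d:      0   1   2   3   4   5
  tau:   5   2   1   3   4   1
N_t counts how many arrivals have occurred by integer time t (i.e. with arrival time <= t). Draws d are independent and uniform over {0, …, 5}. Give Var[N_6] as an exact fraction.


29921351/34012224

Inter-arrival values over d=0..5: [5, 2, 1, 3, 4, 1]
Each d has probability 1/6, so the pmf of τ is: f(1) = 1/3, f(2) = 1/6, f(3) = 1/6, f(4) = 1/6, f(5) = 1/6
Let p_n(j) = P(N_n = j), with p_0 = [1]. Condition on τ_1: p_n(0) = P(τ > n), and for j >= 1, p_n(j) = Σ_{k<=n} f(k)·p_{n−k}(j−1)
p_1 = [2/3, 1/3]  (j = 0..1)
p_2 = [1/2, 7/18, 1/9]  (j = 0..2)
p_3 = [1/3, 4/9, 5/27, 1/27]  (j = 0..3)
p_4 = [1/6, 17/36, 29/108, 13/162, 1/81]  (j = 0..4)
p_5 = [0, 17/36, 19/54, 5/36, 8/243, 1/243]  (j = 0..5)
p_6 = [0, 5/18, 31/72, 137/648, 16/243, 19/1458, 1/729]  (j = 0..6)
E[N_6] = Σ j·p_6(j) = 12305/5832;  E[N_6²] = Σ j²·p_6(j) = 31093/5832
Var[N_6] = 31093/5832 − (12305/5832)² = 29921351/34012224


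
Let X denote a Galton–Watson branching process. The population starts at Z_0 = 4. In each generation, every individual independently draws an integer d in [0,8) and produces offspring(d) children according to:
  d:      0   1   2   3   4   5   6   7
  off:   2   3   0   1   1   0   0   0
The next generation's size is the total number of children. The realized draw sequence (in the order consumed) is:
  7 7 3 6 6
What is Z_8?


gen 0: Z_0=4, draws=[7, 7, 3, 6], offspring=[0, 0, 1, 0], Z_1=1
gen 1: Z_1=1, draws=[6], offspring=[0], Z_2=0
gen 2: Z_2=0, draws=[], offspring=[], Z_3=0
gen 3: Z_3=0, draws=[], offspring=[], Z_4=0
gen 4: Z_4=0, draws=[], offspring=[], Z_5=0
gen 5: Z_5=0, draws=[], offspring=[], Z_6=0
gen 6: Z_6=0, draws=[], offspring=[], Z_7=0
gen 7: Z_7=0, draws=[], offspring=[], Z_8=0

0


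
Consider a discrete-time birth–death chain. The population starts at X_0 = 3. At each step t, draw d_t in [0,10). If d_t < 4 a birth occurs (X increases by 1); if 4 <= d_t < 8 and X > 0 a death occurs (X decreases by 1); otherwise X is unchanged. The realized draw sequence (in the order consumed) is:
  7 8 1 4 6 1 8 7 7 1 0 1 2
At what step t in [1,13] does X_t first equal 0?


t=0: X=3, d=7 → death, X_1=2
t=1: X=2, d=8 → hold, X_2=2
t=2: X=2, d=1 → birth, X_3=3
t=3: X=3, d=4 → death, X_4=2
t=4: X=2, d=6 → death, X_5=1
t=5: X=1, d=1 → birth, X_6=2
t=6: X=2, d=8 → hold, X_7=2
t=7: X=2, d=7 → death, X_8=1
t=8: X=1, d=7 → death, X_9=0
t=9: X=0, d=1 → birth, X_10=1
t=10: X=1, d=0 → birth, X_11=2
t=11: X=2, d=1 → birth, X_12=3
t=12: X=3, d=2 → birth, X_13=4

9


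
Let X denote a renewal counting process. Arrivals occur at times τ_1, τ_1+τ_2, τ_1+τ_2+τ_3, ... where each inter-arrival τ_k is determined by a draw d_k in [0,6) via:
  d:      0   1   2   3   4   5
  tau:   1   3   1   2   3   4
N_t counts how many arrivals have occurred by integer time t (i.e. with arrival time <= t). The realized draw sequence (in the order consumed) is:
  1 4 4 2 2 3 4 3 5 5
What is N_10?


draw d_1=1: τ_1=3, arrival time A_1=3
draw d_2=4: τ_2=3, arrival time A_2=6
draw d_3=4: τ_3=3, arrival time A_3=9
draw d_4=2: τ_4=1, arrival time A_4=10
draw d_5=2: τ_5=1, arrival time A_5=11
draw d_6=3: τ_6=2, arrival time A_6=13
draw d_7=4: τ_7=3, arrival time A_7=16
draw d_8=3: τ_8=2, arrival time A_8=18
draw d_9=5: τ_9=4, arrival time A_9=22
draw d_10=5: τ_10=4, arrival time A_10=26
N_t over t=0..10: 0:0 1:0 2:0 3:1 4:1 5:1 6:2 7:2 8:2 9:3 10:4

4


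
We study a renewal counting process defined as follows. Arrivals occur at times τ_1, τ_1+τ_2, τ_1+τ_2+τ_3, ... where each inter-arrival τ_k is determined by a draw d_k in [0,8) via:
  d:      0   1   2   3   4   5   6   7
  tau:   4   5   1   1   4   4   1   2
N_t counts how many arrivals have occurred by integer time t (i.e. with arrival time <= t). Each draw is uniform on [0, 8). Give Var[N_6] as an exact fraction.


Inter-arrival values over d=0..7: [4, 5, 1, 1, 4, 4, 1, 2]
Each d has probability 1/8, so the pmf of τ is: f(1) = 3/8, f(2) = 1/8, f(4) = 3/8, f(5) = 1/8
Let p_n(j) = P(N_n = j), with p_0 = [1]. Condition on τ_1: p_n(0) = P(τ > n), and for j >= 1, p_n(j) = Σ_{k<=n} f(k)·p_{n−k}(j−1)
p_1 = [5/8, 3/8]  (j = 0..1)
p_2 = [1/2, 23/64, 9/64]  (j = 0..2)
p_3 = [1/2, 17/64, 93/512, 27/512]  (j = 0..3)
p_4 = [1/8, 5/8, 37/256, 351/4096, 81/4096]  (j = 0..4)
p_5 = [0, 15/32, 209/512, 315/4096, 1269/32768, 243/32768]  (j = 0..5)
p_6 = [0, 9/32, 223/512, 917/4096, 81/2048, 4455/262144, 729/262144]  (j = 0..6)
E[N_6] = Σ j·p_6(j) = 546265/262144;  E[N_6²] = Σ j²·p_6(j) = 1362131/262144
Var[N_6] = 1362131/262144 − (546265/262144)² = 58669018639/68719476736

58669018639/68719476736


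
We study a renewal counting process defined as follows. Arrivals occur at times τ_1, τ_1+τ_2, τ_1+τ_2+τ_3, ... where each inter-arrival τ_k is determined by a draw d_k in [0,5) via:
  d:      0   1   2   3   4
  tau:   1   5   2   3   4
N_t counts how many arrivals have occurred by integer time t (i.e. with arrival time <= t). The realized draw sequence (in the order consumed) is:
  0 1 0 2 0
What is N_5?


1

draw d_1=0: τ_1=1, arrival time A_1=1
draw d_2=1: τ_2=5, arrival time A_2=6
draw d_3=0: τ_3=1, arrival time A_3=7
draw d_4=2: τ_4=2, arrival time A_4=9
draw d_5=0: τ_5=1, arrival time A_5=10
N_t over t=0..5: 0:0 1:1 2:1 3:1 4:1 5:1


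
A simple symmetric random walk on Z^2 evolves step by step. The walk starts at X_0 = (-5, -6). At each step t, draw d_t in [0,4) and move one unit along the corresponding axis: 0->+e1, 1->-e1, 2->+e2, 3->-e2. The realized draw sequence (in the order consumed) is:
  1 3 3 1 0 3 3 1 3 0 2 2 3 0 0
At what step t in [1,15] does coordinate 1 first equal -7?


t=0: X=(-5, -6), d=1 → -e1, X_1=(-6, -6)
t=1: X=(-6, -6), d=3 → -e2, X_2=(-6, -7)
t=2: X=(-6, -7), d=3 → -e2, X_3=(-6, -8)
t=3: X=(-6, -8), d=1 → -e1, X_4=(-7, -8)
t=4: X=(-7, -8), d=0 → +e1, X_5=(-6, -8)
t=5: X=(-6, -8), d=3 → -e2, X_6=(-6, -9)
t=6: X=(-6, -9), d=3 → -e2, X_7=(-6, -10)
t=7: X=(-6, -10), d=1 → -e1, X_8=(-7, -10)
t=8: X=(-7, -10), d=3 → -e2, X_9=(-7, -11)
t=9: X=(-7, -11), d=0 → +e1, X_10=(-6, -11)
t=10: X=(-6, -11), d=2 → +e2, X_11=(-6, -10)
t=11: X=(-6, -10), d=2 → +e2, X_12=(-6, -9)
t=12: X=(-6, -9), d=3 → -e2, X_13=(-6, -10)
t=13: X=(-6, -10), d=0 → +e1, X_14=(-5, -10)
t=14: X=(-5, -10), d=0 → +e1, X_15=(-4, -10)

4


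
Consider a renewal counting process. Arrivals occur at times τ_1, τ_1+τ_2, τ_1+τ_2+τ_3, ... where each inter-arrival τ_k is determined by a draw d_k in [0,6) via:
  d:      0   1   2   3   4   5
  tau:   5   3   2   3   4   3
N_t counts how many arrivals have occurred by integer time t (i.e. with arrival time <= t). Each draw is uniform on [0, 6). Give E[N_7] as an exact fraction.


191/108

Inter-arrival values over d=0..5: [5, 3, 2, 3, 4, 3]
Each d has probability 1/6, so the pmf of τ is: f(2) = 1/6, f(3) = 1/2, f(4) = 1/6, f(5) = 1/6
Renewal equation for m(n) = E[N_n]: condition on τ_1 = k (if k <= n, one arrival plus a fresh copy on the remaining n−k steps): m(n) = F(n) + Σ_{k<=n} f(k)·m(n−k), where F(n) = P(τ <= n) and m(0) = 0
m(1) = F(1) = 0
m(2) = F(2) = 1/6
m(3) = F(3) = 2/3
m(4) = F(4) + f(2)·m(2) = 5/6 + 1/6·1/6 = 31/36
m(5) = F(5) + f(2)·m(3) + f(3)·m(2) = 1 + 1/6·2/3 + 1/2·1/6 = 43/36
m(6) = F(6) + f(2)·m(4) + f(3)·m(3) + f(4)·m(2) = 1 + 1/6·31/36 + 1/2·2/3 + 1/6·1/6 = 325/216
m(7) = F(7) + f(2)·m(5) + f(3)·m(4) + f(4)·m(3) + f(5)·m(2) = 1 + 1/6·43/36 + 1/2·31/36 + 1/6·2/3 + 1/6·1/6 = 191/108
E[N_7] = m(7) = 191/108


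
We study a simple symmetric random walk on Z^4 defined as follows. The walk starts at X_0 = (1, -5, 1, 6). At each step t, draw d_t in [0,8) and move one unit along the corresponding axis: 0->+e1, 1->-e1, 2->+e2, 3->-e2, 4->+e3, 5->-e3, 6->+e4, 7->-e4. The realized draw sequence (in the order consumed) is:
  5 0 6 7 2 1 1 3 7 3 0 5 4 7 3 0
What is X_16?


(2, -7, 0, 4)

t=0: X=(1, -5, 1, 6), d=5 → -e3, X_1=(1, -5, 0, 6)
t=1: X=(1, -5, 0, 6), d=0 → +e1, X_2=(2, -5, 0, 6)
t=2: X=(2, -5, 0, 6), d=6 → +e4, X_3=(2, -5, 0, 7)
t=3: X=(2, -5, 0, 7), d=7 → -e4, X_4=(2, -5, 0, 6)
t=4: X=(2, -5, 0, 6), d=2 → +e2, X_5=(2, -4, 0, 6)
t=5: X=(2, -4, 0, 6), d=1 → -e1, X_6=(1, -4, 0, 6)
t=6: X=(1, -4, 0, 6), d=1 → -e1, X_7=(0, -4, 0, 6)
t=7: X=(0, -4, 0, 6), d=3 → -e2, X_8=(0, -5, 0, 6)
t=8: X=(0, -5, 0, 6), d=7 → -e4, X_9=(0, -5, 0, 5)
t=9: X=(0, -5, 0, 5), d=3 → -e2, X_10=(0, -6, 0, 5)
t=10: X=(0, -6, 0, 5), d=0 → +e1, X_11=(1, -6, 0, 5)
t=11: X=(1, -6, 0, 5), d=5 → -e3, X_12=(1, -6, -1, 5)
t=12: X=(1, -6, -1, 5), d=4 → +e3, X_13=(1, -6, 0, 5)
t=13: X=(1, -6, 0, 5), d=7 → -e4, X_14=(1, -6, 0, 4)
t=14: X=(1, -6, 0, 4), d=3 → -e2, X_15=(1, -7, 0, 4)
t=15: X=(1, -7, 0, 4), d=0 → +e1, X_16=(2, -7, 0, 4)


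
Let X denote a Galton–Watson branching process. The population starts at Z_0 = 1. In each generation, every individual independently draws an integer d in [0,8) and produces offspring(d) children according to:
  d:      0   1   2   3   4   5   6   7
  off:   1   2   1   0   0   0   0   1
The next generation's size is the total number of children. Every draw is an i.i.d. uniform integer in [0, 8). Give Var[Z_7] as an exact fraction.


325988734375/4398046511104

Outcome values over d=0..7: [1, 2, 1, 0, 0, 0, 0, 1]
Σy = 5, Σy² = 7, M = 8
μ = 5/8 = 5/8,  σ² = 7/8 − (5/8)² = 31/64
V_0 = 0, E_0 = 1
V_1 = 31/64·E_0 + (5/8)²·V_0 = 31/64;  E_1 = 5/8
V_2 = 31/64·E_1 + (5/8)²·V_1 = 2015/4096;  E_2 = 25/64
V_3 = 31/64·E_2 + (5/8)²·V_2 = 99975/262144;  E_3 = 125/512
V_4 = 31/64·E_3 + (5/8)²·V_3 = 4483375/16777216;  E_4 = 625/4096
V_5 = 31/64·E_4 + (5/8)²·V_4 = 191444375/1073741824;  E_5 = 3125/32768
V_6 = 31/64·E_5 + (5/8)²·V_5 = 7960509375/68719476736;  E_6 = 15625/262144
V_7 = 31/64·E_6 + (5/8)²·V_6 = 325988734375/4398046511104;  E_7 = 78125/2097152


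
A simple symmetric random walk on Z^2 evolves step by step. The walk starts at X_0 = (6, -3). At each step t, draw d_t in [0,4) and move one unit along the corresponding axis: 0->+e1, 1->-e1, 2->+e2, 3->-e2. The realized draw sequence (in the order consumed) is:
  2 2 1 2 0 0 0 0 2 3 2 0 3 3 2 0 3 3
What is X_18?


(11, -2)

t=0: X=(6, -3), d=2 → +e2, X_1=(6, -2)
t=1: X=(6, -2), d=2 → +e2, X_2=(6, -1)
t=2: X=(6, -1), d=1 → -e1, X_3=(5, -1)
t=3: X=(5, -1), d=2 → +e2, X_4=(5, 0)
t=4: X=(5, 0), d=0 → +e1, X_5=(6, 0)
t=5: X=(6, 0), d=0 → +e1, X_6=(7, 0)
t=6: X=(7, 0), d=0 → +e1, X_7=(8, 0)
t=7: X=(8, 0), d=0 → +e1, X_8=(9, 0)
t=8: X=(9, 0), d=2 → +e2, X_9=(9, 1)
t=9: X=(9, 1), d=3 → -e2, X_10=(9, 0)
t=10: X=(9, 0), d=2 → +e2, X_11=(9, 1)
t=11: X=(9, 1), d=0 → +e1, X_12=(10, 1)
t=12: X=(10, 1), d=3 → -e2, X_13=(10, 0)
t=13: X=(10, 0), d=3 → -e2, X_14=(10, -1)
t=14: X=(10, -1), d=2 → +e2, X_15=(10, 0)
t=15: X=(10, 0), d=0 → +e1, X_16=(11, 0)
t=16: X=(11, 0), d=3 → -e2, X_17=(11, -1)
t=17: X=(11, -1), d=3 → -e2, X_18=(11, -2)


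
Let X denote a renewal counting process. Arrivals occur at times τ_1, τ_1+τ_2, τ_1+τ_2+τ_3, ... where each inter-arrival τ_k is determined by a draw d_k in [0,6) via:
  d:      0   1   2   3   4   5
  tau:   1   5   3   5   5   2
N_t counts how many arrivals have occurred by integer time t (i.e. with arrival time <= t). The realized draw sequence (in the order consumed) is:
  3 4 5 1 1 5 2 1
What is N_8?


1

draw d_1=3: τ_1=5, arrival time A_1=5
draw d_2=4: τ_2=5, arrival time A_2=10
draw d_3=5: τ_3=2, arrival time A_3=12
draw d_4=1: τ_4=5, arrival time A_4=17
draw d_5=1: τ_5=5, arrival time A_5=22
draw d_6=5: τ_6=2, arrival time A_6=24
draw d_7=2: τ_7=3, arrival time A_7=27
draw d_8=1: τ_8=5, arrival time A_8=32
N_t over t=0..8: 0:0 1:0 2:0 3:0 4:0 5:1 6:1 7:1 8:1


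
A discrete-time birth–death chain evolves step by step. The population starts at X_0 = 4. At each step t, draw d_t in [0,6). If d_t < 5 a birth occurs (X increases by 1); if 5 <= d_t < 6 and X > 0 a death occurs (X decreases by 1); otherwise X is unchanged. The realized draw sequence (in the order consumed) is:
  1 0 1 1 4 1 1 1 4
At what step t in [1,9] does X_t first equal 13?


t=0: X=4, d=1 → birth, X_1=5
t=1: X=5, d=0 → birth, X_2=6
t=2: X=6, d=1 → birth, X_3=7
t=3: X=7, d=1 → birth, X_4=8
t=4: X=8, d=4 → birth, X_5=9
t=5: X=9, d=1 → birth, X_6=10
t=6: X=10, d=1 → birth, X_7=11
t=7: X=11, d=1 → birth, X_8=12
t=8: X=12, d=4 → birth, X_9=13

9


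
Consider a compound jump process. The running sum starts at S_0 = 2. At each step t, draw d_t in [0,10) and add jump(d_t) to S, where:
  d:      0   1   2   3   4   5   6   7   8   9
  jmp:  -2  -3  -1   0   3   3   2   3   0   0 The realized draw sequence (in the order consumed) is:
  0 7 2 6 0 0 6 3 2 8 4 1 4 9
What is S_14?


t=0: S=2, d=0, jump=-2, S_1=0
t=1: S=0, d=7, jump=3, S_2=3
t=2: S=3, d=2, jump=-1, S_3=2
t=3: S=2, d=6, jump=2, S_4=4
t=4: S=4, d=0, jump=-2, S_5=2
t=5: S=2, d=0, jump=-2, S_6=0
t=6: S=0, d=6, jump=2, S_7=2
t=7: S=2, d=3, jump=0, S_8=2
t=8: S=2, d=2, jump=-1, S_9=1
t=9: S=1, d=8, jump=0, S_10=1
t=10: S=1, d=4, jump=3, S_11=4
t=11: S=4, d=1, jump=-3, S_12=1
t=12: S=1, d=4, jump=3, S_13=4
t=13: S=4, d=9, jump=0, S_14=4

4


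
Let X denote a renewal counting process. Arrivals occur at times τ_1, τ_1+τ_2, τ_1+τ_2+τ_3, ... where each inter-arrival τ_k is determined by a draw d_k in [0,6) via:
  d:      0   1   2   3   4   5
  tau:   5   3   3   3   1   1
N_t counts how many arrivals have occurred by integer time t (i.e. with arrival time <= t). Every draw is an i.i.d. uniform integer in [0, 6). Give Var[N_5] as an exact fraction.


166373/236196

Inter-arrival values over d=0..5: [5, 3, 3, 3, 1, 1]
Each d has probability 1/6, so the pmf of τ is: f(1) = 1/3, f(3) = 1/2, f(5) = 1/6
Let p_n(j) = P(N_n = j), with p_0 = [1]. Condition on τ_1: p_n(0) = P(τ > n), and for j >= 1, p_n(j) = Σ_{k<=n} f(k)·p_{n−k}(j−1)
p_1 = [2/3, 1/3]  (j = 0..1)
p_2 = [2/3, 2/9, 1/9]  (j = 0..2)
p_3 = [1/6, 13/18, 2/27, 1/27]  (j = 0..3)
p_4 = [1/6, 7/18, 11/27, 2/81, 1/81]  (j = 0..4)
p_5 = [0, 5/9, 13/54, 31/162, 2/243, 1/243]  (j = 0..5)
E[N_5] = Σ j·p_5(j) = 809/486;  E[N_5²] = Σ j²·p_5(j) = 563/162
Var[N_5] = 563/162 − (809/486)² = 166373/236196


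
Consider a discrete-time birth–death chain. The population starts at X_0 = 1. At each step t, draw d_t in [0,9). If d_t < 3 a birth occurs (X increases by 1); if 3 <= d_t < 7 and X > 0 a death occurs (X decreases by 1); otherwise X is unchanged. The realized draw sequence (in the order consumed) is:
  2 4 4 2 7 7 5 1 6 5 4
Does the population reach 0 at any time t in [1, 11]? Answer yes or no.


yes

t=0: X=1, d=2 → birth, X_1=2
t=1: X=2, d=4 → death, X_2=1
t=2: X=1, d=4 → death, X_3=0
t=3: X=0, d=2 → birth, X_4=1
t=4: X=1, d=7 → hold, X_5=1
t=5: X=1, d=7 → hold, X_6=1
t=6: X=1, d=5 → death, X_7=0
t=7: X=0, d=1 → birth, X_8=1
t=8: X=1, d=6 → death, X_9=0
t=9: X=0, d=5 → hold, X_10=0
t=10: X=0, d=4 → hold, X_11=0


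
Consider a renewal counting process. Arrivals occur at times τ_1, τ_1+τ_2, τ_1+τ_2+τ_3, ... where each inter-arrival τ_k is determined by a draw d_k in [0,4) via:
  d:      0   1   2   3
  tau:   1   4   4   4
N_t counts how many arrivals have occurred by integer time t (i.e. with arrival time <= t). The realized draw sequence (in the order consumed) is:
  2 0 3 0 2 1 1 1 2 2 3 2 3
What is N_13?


4

draw d_1=2: τ_1=4, arrival time A_1=4
draw d_2=0: τ_2=1, arrival time A_2=5
draw d_3=3: τ_3=4, arrival time A_3=9
draw d_4=0: τ_4=1, arrival time A_4=10
draw d_5=2: τ_5=4, arrival time A_5=14
draw d_6=1: τ_6=4, arrival time A_6=18
draw d_7=1: τ_7=4, arrival time A_7=22
draw d_8=1: τ_8=4, arrival time A_8=26
draw d_9=2: τ_9=4, arrival time A_9=30
draw d_10=2: τ_10=4, arrival time A_10=34
draw d_11=3: τ_11=4, arrival time A_11=38
draw d_12=2: τ_12=4, arrival time A_12=42
draw d_13=3: τ_13=4, arrival time A_13=46
N_t over t=0..13: 0:0 1:0 2:0 3:0 4:1 5:2 6:2 7:2 8:2 9:3 10:4 11:4 12:4 13:4
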